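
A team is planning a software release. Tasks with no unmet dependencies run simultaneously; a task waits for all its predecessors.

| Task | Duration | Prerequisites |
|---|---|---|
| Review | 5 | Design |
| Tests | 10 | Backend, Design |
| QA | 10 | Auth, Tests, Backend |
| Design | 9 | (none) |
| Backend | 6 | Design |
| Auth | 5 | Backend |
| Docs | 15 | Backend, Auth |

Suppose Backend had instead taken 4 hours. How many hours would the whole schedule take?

Actual critical path: Design→Backend→Auth→Docs = 9+6+5+15 = 35 ⇒ 35 hours.
Backend is on the critical path; changing it to 4 makes that path 33 hours.
The critical path is still Design→Backend→Auth→Docs; finish is now 33 hours.

33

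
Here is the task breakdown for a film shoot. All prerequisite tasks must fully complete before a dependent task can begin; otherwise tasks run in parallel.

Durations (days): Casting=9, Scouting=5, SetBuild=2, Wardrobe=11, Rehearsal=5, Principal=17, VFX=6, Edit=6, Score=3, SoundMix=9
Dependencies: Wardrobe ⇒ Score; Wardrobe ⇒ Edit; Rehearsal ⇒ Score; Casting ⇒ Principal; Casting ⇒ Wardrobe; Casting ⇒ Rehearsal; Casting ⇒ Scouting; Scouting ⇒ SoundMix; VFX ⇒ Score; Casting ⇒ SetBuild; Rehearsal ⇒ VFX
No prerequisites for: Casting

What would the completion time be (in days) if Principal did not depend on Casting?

26

Before: longest chain Casting→Wardrobe→Edit = 9+11+6 = 26, finish 26.
Without Casting→Principal, Principal's earliest start moves from 9 to 0.
The longest chain is now Casting→Wardrobe→Edit = 9+11+6 = 26, so the project takes 26 days.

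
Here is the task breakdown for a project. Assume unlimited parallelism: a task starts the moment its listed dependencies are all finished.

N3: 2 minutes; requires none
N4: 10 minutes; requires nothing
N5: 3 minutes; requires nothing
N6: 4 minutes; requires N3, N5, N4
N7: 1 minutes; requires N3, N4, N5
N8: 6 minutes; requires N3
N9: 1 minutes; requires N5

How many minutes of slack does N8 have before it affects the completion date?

The longest chain is N4→N6 = 10+4 = 14; overall finish 14 minutes.
N8 finishes as early as 8 and must finish by 14.
Slack of N8 = 8 − 2 = 6 minutes.

6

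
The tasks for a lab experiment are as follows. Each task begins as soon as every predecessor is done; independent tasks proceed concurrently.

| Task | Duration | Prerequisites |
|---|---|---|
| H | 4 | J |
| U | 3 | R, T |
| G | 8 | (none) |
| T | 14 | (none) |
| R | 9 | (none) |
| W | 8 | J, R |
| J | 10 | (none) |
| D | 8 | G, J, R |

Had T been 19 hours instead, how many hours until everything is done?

22

The binding path is J→W = 10+8 = 18; finish at 18 hours.
T has 1 hour of float (longest path through it is 17).
New critical path: T→U = 19+3 = 22 ⇒ 22 hours.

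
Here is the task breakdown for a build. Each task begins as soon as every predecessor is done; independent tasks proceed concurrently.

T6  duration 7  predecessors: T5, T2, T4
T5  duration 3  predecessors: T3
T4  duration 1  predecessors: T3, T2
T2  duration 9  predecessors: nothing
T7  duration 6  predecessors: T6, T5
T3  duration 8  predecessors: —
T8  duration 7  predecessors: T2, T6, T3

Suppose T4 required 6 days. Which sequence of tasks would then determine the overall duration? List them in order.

Baseline: T3→T5→T6→T8 = 8+3+7+7 = 25 → 25 days.
T4 has 1 day of float (longest path through it is 24).
The binding chain switches to T2→T4→T6→T8 = 9+6+7+7 = 29; finish 29 days.

T2, T4, T6, T8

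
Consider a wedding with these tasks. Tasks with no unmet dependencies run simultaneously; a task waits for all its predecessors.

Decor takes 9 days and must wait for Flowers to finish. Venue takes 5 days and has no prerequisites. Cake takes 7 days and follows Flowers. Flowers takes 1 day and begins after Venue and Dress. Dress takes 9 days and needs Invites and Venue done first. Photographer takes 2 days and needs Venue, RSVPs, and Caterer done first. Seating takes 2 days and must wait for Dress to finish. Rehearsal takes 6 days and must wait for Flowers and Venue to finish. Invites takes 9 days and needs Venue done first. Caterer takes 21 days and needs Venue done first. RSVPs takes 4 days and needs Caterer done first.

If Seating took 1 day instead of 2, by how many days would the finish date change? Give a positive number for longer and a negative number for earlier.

0

Critical path before the change: Venue→Invites→Dress→Flowers→Decor = 5+9+9+1+9 = 33 giving 33 days.
The longest path through Seating is only 25 days, so Seating has float 8.
No other chain overtakes it, so the finish is 33 days.
Change in finish: 33 − 33 = +0 days.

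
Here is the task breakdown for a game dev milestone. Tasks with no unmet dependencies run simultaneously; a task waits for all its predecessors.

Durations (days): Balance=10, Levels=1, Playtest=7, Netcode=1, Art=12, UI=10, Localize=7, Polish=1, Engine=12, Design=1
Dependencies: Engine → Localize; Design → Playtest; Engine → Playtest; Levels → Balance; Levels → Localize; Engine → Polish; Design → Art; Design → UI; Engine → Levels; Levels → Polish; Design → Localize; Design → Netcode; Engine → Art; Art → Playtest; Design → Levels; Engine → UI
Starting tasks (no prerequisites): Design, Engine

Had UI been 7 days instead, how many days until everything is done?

31

Actual critical path: Engine→Art→Playtest = 12+12+7 = 31 ⇒ 31 days.
The longest path through UI is only 22 days, so UI has float 9.
No other chain overtakes it, so the finish is 31 days.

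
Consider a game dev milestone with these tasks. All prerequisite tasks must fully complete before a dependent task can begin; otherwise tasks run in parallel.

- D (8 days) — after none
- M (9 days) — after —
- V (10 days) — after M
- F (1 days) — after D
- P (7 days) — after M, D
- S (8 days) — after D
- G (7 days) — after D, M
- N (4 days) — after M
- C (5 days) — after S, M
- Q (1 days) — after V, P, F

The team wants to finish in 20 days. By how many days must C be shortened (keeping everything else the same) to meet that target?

Current finish: 21 days; target: 20.
C is on every critical path, so each day cut from C cuts the finish by one (this holds down to a finish of 20).
Need 21 − 20 = 1 day off C → C becomes 4 days, finish becomes 20.

1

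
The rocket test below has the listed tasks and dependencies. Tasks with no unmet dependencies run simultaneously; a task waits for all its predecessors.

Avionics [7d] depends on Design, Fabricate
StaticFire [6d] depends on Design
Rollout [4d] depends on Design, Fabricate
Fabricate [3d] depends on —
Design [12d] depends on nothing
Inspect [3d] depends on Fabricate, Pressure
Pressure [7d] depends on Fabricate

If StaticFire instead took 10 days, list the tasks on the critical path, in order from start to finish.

As given, the longest chain is Design→Avionics = 12+7 = 19, so the finish is 19 days.
StaticFire is off the critical path — its longest chain is 18 days, giving 1 of slack.
New critical path: Design→StaticFire = 12+10 = 22 ⇒ 22 days.

Design, StaticFire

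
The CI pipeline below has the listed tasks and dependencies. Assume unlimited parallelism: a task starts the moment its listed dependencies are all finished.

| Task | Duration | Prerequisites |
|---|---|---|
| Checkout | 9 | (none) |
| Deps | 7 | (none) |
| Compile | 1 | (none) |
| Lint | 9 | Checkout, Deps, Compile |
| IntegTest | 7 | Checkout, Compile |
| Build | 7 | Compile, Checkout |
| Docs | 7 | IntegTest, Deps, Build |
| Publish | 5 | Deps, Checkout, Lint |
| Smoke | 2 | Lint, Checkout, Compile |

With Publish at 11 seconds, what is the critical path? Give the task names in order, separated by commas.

Checkout, Lint, Publish

Baseline: Checkout→Lint→Publish = 9+9+5 = 23 → 23 seconds.
Since Publish is critical, the +6 change carries straight to that chain (now 29 seconds).
No other chain overtakes it, so the finish is 29 seconds.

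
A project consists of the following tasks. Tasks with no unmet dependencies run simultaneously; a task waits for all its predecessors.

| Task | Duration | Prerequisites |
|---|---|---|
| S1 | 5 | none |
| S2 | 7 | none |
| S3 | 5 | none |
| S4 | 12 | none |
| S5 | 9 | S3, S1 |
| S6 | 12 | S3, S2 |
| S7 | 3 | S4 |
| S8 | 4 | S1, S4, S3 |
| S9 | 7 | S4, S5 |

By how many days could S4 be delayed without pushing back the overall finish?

Critical path: S1→S5→S9 = 5+9+7 = 21, so the finish is 21 days.
The longest chain containing S4 totals 19 days.
Float = 21 − 19 = 2.

2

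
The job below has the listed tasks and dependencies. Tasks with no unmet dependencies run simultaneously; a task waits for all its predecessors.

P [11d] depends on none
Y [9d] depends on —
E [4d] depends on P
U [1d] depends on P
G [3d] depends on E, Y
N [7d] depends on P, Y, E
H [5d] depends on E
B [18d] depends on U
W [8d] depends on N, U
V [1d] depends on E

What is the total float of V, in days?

14

The longest chain is P→E→N→W = 11+4+7+8 = 30; overall finish 30 days.
Longest path through V: 16 days (earliest finish 16, latest finish 30).
Slack of V = 29 − 15 = 14 days.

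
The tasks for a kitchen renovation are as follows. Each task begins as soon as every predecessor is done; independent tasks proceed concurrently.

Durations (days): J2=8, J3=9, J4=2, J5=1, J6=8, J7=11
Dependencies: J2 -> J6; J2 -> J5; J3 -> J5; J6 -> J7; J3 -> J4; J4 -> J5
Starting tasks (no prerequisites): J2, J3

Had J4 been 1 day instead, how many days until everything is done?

27

As given, the longest chain is J2→J6→J7 = 8+8+11 = 27, so the finish is 27 days.
J4 has 15 days of float (longest path through it is 12).
That remains the longest chain; total 27 days.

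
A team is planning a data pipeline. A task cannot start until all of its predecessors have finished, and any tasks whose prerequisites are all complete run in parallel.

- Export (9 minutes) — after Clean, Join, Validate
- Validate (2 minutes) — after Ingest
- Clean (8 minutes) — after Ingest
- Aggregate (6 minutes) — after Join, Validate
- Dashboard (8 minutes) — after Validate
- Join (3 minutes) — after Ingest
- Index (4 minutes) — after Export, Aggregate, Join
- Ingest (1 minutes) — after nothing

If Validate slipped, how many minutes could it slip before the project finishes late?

The longest chain is Ingest→Clean→Export→Index = 1+8+9+4 = 22; overall finish 22 minutes.
The longest chain containing Validate totals 16 minutes.
Float = 22 − 16 = 6.

6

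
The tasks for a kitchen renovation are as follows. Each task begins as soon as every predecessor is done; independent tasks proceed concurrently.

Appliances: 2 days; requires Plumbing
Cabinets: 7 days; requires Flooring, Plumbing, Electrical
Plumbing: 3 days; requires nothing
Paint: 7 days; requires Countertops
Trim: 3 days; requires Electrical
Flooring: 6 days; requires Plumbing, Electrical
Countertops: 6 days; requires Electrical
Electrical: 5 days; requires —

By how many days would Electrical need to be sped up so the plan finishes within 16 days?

2

Current finish: 18 days; target: 16.
Electrical is on every critical path, so each day cut from Electrical cuts the finish by one (this holds down to a finish of 16).
Need 18 − 16 = 2 days off Electrical → Electrical becomes 3 days, finish becomes 16.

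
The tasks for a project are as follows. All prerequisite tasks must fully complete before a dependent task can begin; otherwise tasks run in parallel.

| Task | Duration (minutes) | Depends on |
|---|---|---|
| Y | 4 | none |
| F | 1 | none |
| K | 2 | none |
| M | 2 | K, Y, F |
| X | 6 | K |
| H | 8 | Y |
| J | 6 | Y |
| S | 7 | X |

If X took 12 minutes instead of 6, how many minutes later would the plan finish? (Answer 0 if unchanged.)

6

The binding path is K→X→S = 2+6+7 = 15; finish at 15 minutes.
Since X is critical, the +6 change carries straight to that chain (now 21 minutes).
No other chain overtakes it, so the finish is 21 minutes.
Change in finish: 21 − 15 = +6 minutes.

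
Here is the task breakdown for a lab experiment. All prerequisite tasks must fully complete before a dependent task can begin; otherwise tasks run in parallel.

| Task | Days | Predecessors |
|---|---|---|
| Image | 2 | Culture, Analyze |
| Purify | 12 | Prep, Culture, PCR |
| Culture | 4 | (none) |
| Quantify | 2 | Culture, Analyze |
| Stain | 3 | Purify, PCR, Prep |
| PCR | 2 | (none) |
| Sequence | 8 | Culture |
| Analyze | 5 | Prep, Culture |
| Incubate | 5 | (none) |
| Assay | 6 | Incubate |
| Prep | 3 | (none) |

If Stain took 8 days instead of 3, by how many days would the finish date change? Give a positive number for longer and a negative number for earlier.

Baseline: Culture→Purify→Stain = 4+12+3 = 19 → 19 days.
Stain is on the critical path; changing it to 8 makes that path 24 days.
The critical path is still Culture→Purify→Stain; finish is now 24 days.
Change in finish: 24 − 19 = +5 days.

5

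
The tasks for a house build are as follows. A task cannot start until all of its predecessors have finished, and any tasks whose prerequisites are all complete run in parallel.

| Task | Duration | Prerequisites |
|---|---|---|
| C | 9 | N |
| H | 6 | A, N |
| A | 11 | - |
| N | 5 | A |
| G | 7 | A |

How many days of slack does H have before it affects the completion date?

3

The longest chain is A→N→C = 11+5+9 = 25; overall finish 25 days.
H finishes as early as 22 and must finish by 25.
Slack of H = 19 − 16 = 3 days.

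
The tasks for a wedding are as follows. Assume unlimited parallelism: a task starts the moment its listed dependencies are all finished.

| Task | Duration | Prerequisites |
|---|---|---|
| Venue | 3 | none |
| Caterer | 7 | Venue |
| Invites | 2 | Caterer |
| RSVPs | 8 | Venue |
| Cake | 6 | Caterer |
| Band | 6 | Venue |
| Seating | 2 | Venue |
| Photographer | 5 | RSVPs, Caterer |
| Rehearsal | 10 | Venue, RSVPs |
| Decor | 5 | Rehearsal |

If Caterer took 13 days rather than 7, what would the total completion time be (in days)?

Critical path before the change: Venue→RSVPs→Rehearsal→Decor = 3+8+10+5 = 26 giving 26 days.
The longest path through Caterer is only 16 days, so Caterer has float 10.
No other chain overtakes it, so the finish is 26 days.

26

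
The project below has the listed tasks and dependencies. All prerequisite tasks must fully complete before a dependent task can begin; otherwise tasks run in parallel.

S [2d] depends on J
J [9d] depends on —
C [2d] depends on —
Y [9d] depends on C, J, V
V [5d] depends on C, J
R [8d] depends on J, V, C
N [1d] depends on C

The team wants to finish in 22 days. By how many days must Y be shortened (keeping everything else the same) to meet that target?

Current finish: 23 days; target: 22.
Y is on every critical path, so each day cut from Y cuts the finish by one (this holds down to a finish of 22).
Need 23 − 22 = 1 day off Y → Y becomes 8 days, finish becomes 22.

1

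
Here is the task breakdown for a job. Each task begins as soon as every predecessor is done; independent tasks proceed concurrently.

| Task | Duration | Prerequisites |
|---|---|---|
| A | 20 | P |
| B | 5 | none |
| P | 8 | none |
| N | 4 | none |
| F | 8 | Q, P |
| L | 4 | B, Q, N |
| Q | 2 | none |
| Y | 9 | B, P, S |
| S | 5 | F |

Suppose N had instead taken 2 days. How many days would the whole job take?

30

Actual critical path: P→F→S→Y = 8+8+5+9 = 30 ⇒ 30 days.
The longest path through N is only 8 days, so N has float 22.
The critical path is still P→F→S→Y; finish is now 30 days.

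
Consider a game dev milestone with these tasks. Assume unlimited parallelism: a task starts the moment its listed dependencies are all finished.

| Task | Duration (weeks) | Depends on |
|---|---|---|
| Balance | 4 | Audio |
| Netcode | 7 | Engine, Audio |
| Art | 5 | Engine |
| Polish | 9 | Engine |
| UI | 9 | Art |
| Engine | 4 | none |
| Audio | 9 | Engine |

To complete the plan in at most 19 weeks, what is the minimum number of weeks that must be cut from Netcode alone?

Current finish: 20 weeks; target: 19.
Netcode is on every critical path, so each week cut from Netcode cuts the finish by one (this holds down to a finish of 18).
Need 20 − 19 = 1 week off Netcode → Netcode becomes 6 weeks, finish becomes 19.

1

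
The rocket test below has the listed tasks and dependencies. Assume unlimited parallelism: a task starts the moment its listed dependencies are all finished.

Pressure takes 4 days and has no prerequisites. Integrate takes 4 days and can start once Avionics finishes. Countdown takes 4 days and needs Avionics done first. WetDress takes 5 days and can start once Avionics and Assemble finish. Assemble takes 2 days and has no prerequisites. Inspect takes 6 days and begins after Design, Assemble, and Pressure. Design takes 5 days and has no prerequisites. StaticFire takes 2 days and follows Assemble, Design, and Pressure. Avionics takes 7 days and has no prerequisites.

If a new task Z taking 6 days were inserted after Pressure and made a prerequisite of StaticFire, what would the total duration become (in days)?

12

Originally the rocket test takes 12 days.
With Z inserted, StaticFire now waits for max(Assemble, Design, Pressure, Z).
New critical path: Avionics→WetDress = 7+5 = 12 ⇒ 12 days.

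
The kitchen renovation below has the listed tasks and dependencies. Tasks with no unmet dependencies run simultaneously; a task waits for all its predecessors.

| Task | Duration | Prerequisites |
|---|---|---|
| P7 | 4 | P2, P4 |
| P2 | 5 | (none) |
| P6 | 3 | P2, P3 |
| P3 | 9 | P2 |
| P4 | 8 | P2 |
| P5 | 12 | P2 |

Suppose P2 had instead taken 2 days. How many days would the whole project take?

The binding path is P2→P3→P6 = 5+9+3 = 17; finish at 17 days.
P2 is on the critical path; changing it to 2 makes that path 14 days.
That remains the longest chain; total 14 days.

14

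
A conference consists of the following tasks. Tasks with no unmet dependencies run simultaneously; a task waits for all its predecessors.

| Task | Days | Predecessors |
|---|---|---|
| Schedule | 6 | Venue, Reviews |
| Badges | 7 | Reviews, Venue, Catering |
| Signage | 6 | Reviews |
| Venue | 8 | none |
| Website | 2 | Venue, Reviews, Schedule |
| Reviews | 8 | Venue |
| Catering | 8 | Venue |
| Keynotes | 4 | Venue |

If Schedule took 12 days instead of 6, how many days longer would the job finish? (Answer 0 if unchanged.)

Baseline: Venue→Reviews→Schedule→Website = 8+8+6+2 = 24 → 24 days.
Schedule is on the critical path; changing it to 12 makes that path 30 days.
That remains the longest chain; total 30 days.
Change in finish: 30 − 24 = +6 days.

6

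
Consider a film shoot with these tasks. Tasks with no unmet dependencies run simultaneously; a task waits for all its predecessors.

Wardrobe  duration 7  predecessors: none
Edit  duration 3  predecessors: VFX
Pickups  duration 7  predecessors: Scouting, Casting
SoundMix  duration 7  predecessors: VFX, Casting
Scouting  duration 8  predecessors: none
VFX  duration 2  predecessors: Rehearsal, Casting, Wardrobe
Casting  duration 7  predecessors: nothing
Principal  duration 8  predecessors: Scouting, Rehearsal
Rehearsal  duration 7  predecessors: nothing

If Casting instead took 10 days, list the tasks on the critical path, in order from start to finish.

As given, the longest chain is Casting→VFX→SoundMix = 7+2+7 = 16, so the finish is 16 days.
Since Casting is critical, the +3 change carries straight to that chain (now 19 days).
The critical path is still Casting→VFX→SoundMix; finish is now 19 days.

Casting, VFX, SoundMix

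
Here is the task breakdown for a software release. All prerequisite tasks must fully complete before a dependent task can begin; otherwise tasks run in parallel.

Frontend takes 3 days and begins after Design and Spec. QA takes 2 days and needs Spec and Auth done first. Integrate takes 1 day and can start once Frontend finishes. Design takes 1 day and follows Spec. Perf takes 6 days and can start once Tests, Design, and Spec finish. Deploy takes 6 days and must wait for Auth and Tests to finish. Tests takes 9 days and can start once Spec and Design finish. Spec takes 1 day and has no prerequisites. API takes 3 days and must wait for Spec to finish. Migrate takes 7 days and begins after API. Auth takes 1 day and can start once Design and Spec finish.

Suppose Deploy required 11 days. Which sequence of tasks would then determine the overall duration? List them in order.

Baseline: Spec→Design→Tests→Deploy = 1+1+9+6 = 17 → 17 days.
Deploy lies on that path, so at 11 days the path becomes 22 days.
That remains the longest chain; total 22 days.

Spec, Design, Tests, Deploy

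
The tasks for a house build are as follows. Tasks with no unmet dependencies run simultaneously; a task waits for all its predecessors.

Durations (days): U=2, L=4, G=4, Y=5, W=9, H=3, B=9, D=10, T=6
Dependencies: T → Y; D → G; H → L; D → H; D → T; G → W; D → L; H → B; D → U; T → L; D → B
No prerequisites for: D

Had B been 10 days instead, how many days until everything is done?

Baseline: D→G→W = 10+4+9 = 23 → 23 days.
B has 1 day of float (longest path through it is 22).
The binding chain switches to D→H→B = 10+3+10 = 23; finish 23 days.

23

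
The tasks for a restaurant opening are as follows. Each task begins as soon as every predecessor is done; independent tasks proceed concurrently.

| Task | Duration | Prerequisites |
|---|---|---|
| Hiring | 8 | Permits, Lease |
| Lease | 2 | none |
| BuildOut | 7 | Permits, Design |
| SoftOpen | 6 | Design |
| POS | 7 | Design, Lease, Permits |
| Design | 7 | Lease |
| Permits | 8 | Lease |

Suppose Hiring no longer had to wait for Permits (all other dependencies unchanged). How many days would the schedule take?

Original critical path: Lease→Permits→Hiring = 2+8+8 = 18 ⇒ 18 days.
Without Permits→Hiring, Hiring's earliest start moves from 10 to 2.
After: Lease→Permits→BuildOut = 2+8+7 = 17 → 17 days.

17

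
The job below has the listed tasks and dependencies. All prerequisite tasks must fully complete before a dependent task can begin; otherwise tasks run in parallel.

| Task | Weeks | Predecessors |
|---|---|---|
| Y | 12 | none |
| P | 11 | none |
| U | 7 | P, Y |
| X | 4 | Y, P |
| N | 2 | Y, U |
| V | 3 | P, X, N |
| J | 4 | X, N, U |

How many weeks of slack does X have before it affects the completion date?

Critical path: Y→U→N→J = 12+7+2+4 = 25, so the finish is 25 weeks.
X finishes as early as 16 and must finish by 21.
Slack of X = 17 − 12 = 5 weeks.

5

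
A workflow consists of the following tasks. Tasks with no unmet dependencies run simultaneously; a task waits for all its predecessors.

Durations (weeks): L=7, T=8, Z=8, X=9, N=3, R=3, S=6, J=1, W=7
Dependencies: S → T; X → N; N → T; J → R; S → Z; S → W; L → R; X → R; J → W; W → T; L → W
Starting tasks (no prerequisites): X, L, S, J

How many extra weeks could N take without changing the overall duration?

2

L→W→T = 7+7+8 = 22 sets the makespan at 22 weeks.
N finishes as early as 12 and must finish by 14.
Float = 22 − 20 = 2.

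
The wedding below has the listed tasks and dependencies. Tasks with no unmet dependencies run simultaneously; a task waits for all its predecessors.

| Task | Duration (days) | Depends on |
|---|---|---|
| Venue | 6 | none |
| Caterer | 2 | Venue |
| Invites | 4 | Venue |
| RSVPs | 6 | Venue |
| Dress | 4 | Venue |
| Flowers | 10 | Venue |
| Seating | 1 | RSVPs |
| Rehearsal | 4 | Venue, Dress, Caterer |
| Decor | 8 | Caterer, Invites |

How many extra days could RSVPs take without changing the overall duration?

5

Venue→Invites→Decor = 6+4+8 = 18 sets the makespan at 18 days.
RSVPs finishes as early as 12 and must finish by 17.
Float = 18 − 13 = 5.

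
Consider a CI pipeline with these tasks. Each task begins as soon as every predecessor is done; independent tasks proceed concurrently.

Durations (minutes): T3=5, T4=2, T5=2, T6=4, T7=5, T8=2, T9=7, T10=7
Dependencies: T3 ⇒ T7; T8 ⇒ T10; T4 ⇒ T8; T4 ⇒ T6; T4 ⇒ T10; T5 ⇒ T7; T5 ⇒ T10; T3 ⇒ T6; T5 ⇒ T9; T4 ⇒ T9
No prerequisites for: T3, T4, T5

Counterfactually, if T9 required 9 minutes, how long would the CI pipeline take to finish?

The binding path is T4→T8→T10 = 2+2+7 = 11; finish at 11 minutes.
The longest path through T9 is only 9 minutes, so T9 has float 2.
No other chain overtakes it, so the finish is 11 minutes.

11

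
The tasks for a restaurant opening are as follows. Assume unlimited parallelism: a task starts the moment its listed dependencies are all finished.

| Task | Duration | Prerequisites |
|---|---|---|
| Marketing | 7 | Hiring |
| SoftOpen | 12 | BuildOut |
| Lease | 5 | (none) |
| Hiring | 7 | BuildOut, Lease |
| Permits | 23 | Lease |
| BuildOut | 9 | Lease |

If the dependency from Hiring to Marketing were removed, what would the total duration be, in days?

28

With the dependency in place, Lease→Permits = 5+23 = 28 sets the finish at 28 days.
Without Hiring→Marketing, Marketing's earliest start moves from 21 to 0.
The longest chain is now Lease→Permits = 5+23 = 28, so the restaurant opening takes 28 days.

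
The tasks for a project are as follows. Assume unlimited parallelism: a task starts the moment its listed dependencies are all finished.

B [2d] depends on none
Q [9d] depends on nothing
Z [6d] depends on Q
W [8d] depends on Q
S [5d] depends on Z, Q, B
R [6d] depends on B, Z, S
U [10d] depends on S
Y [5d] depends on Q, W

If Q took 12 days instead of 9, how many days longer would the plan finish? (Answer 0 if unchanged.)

3

Baseline: Q→Z→S→U = 9+6+5+10 = 30 → 30 days.
Since Q is critical, the +3 change carries straight to that chain (now 33 days).
That remains the longest chain; total 33 days.
Change in finish: 33 − 30 = +3 days.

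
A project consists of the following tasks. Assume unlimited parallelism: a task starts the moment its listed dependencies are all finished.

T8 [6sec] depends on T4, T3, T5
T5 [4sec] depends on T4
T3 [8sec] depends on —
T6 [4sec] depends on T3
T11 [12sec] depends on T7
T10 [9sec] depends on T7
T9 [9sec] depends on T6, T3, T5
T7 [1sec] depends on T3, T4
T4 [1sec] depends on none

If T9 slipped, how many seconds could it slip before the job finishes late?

0

The longest chain is T3→T6→T9 = 8+4+9 = 21; overall finish 21 seconds.
T9 finishes as early as 21 and must finish by 21.
So T9 can slip 21 − 21 = 0 seconds.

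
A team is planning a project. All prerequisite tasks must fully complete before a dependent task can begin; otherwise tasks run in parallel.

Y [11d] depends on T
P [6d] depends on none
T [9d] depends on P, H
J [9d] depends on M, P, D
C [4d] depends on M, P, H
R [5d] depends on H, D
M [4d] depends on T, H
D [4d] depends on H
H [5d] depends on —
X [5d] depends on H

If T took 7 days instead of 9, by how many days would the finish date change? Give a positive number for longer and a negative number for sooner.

Critical path before the change: P→T→M→J = 6+9+4+9 = 28 giving 28 days.
Since T is critical, the -2 change carries straight to that chain (now 26 days).
The critical path is still P→T→M→J; finish is now 26 days.
Change in finish: 26 − 28 = -2 days.

-2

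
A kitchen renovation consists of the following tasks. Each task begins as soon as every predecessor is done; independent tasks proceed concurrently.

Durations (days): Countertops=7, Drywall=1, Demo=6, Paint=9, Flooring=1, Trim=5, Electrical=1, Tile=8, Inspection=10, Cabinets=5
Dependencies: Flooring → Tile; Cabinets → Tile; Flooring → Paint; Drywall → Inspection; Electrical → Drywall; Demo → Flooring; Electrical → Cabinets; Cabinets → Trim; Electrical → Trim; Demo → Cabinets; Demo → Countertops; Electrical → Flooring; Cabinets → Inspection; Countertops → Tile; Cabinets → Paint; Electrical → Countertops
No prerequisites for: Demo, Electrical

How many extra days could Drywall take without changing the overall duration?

9

Critical path: Demo→Cabinets→Inspection = 6+5+10 = 21, so the finish is 21 days.
Drywall finishes as early as 2 and must finish by 11.
Slack of Drywall = 10 − 1 = 9 days.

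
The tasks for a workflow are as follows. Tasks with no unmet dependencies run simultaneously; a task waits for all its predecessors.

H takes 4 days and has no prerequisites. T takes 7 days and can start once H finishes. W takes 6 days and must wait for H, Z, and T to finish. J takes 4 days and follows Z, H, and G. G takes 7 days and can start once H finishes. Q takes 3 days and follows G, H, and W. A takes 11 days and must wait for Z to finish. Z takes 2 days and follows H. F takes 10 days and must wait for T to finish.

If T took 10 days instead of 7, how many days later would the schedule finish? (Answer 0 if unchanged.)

As given, the longest chain is H→T→F = 4+7+10 = 21, so the finish is 21 days.
T lies on that path, so at 10 days the path becomes 24 days.
No other chain overtakes it, so the finish is 24 days.
Change in finish: 24 − 21 = +3 days.

3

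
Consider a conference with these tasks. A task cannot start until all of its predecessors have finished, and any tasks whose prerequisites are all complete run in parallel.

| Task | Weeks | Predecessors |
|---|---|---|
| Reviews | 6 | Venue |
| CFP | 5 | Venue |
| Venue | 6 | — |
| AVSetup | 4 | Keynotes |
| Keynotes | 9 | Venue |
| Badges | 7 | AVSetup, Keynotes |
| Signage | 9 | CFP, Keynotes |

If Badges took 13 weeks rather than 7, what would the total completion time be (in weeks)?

32

The binding path is Venue→Keynotes→AVSetup→Badges = 6+9+4+7 = 26; finish at 26 weeks.
Badges lies on that path, so at 13 weeks the path becomes 32 weeks.
The critical path is still Venue→Keynotes→AVSetup→Badges; finish is now 32 weeks.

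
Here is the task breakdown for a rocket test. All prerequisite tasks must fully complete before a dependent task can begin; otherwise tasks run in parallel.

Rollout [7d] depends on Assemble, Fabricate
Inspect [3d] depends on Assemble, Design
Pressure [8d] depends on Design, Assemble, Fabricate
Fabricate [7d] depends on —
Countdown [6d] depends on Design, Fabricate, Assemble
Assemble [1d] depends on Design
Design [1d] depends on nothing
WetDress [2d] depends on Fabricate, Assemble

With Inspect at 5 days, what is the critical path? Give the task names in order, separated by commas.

As given, the longest chain is Fabricate→Pressure = 7+8 = 15, so the finish is 15 days.
Inspect is off the critical path — its longest chain is 5 days, giving 10 of slack.
No other chain overtakes it, so the finish is 15 days.

Fabricate, Pressure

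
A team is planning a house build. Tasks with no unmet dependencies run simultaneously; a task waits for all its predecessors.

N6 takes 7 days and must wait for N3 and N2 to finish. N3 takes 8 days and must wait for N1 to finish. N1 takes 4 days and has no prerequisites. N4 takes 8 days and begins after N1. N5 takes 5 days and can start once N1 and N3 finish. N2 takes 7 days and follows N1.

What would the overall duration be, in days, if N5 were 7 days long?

Critical path before the change: N1→N3→N6 = 4+8+7 = 19 giving 19 days.
N5 has 2 days of float (longest path through it is 17).
Now N1→N3→N5 = 4+8+7 = 19 is longest, so the finish becomes 19 days.

19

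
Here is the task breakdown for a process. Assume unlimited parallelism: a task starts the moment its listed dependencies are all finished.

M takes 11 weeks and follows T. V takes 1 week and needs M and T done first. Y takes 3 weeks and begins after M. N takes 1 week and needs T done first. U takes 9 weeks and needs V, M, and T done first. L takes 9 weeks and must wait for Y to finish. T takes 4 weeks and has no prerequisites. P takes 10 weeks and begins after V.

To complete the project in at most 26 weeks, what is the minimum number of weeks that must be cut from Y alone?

Current finish: 27 weeks; target: 26.
Y is on every critical path, so each week cut from Y cuts the finish by one (this holds down to a finish of 26).
Need 27 − 26 = 1 week off Y → Y becomes 2 weeks, finish becomes 26.

1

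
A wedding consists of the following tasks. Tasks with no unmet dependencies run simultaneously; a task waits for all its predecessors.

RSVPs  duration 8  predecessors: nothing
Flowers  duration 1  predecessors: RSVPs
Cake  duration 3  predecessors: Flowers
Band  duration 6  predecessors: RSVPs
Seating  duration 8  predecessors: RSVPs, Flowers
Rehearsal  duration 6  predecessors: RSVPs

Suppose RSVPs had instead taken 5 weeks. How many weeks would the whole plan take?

14

Critical path before the change: RSVPs→Flowers→Seating = 8+1+8 = 17 giving 17 weeks.
RSVPs lies on that path, so at 5 weeks the path becomes 14 weeks.
No other chain overtakes it, so the finish is 14 weeks.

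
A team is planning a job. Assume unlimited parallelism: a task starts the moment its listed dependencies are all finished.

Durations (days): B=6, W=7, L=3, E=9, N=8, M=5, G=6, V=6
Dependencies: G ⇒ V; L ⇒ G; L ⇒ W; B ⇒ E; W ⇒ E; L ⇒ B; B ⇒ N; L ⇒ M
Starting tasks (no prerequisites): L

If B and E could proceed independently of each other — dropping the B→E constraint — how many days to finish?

Before: longest chain L→W→E = 3+7+9 = 19, finish 19.
Dropping B→E doesn't change E's earliest start (10); another predecessor still binds.
The longest chain is now L→W→E = 3+7+9 = 19, so the schedule takes 19 days.

19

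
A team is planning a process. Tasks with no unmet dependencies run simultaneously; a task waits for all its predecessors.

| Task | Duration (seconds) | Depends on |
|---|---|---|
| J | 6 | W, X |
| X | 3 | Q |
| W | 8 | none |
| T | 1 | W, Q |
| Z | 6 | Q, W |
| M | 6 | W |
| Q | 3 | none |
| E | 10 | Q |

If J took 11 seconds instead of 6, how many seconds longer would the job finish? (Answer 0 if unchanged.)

5

Actual critical path: W→J = 8+6 = 14 ⇒ 14 seconds.
Since J is critical, the +5 change carries straight to that chain (now 19 seconds).
That remains the longest chain; total 19 seconds.
Change in finish: 19 − 14 = +5 seconds.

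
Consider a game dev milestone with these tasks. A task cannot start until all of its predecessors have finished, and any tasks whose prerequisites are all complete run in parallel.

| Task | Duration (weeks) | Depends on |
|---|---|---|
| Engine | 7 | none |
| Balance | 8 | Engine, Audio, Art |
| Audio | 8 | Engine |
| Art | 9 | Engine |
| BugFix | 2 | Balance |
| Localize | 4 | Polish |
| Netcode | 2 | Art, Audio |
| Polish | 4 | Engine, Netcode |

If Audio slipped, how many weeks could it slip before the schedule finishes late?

1

The longest chain is Engine→Art→Netcode→Polish→Localize = 7+9+2+4+4 = 26; overall finish 26 weeks.
The longest chain containing Audio totals 25 weeks.
So Audio can slip 16 − 15 = 1 week.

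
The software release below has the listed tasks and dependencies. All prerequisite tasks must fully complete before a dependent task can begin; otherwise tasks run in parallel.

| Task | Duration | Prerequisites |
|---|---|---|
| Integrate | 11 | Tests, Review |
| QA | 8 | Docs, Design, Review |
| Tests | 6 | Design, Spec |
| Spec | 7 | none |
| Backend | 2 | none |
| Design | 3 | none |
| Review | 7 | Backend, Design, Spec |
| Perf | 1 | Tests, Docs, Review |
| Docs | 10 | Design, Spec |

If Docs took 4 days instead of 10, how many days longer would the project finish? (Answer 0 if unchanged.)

0

Critical path before the change: Spec→Docs→QA = 7+10+8 = 25 giving 25 days.
Docs lies on that path, so at 4 days the path becomes 19 days.
Now Spec→Review→Integrate = 7+7+11 = 25 is longest, so the finish becomes 25 days.
Change in finish: 25 − 25 = +0 days.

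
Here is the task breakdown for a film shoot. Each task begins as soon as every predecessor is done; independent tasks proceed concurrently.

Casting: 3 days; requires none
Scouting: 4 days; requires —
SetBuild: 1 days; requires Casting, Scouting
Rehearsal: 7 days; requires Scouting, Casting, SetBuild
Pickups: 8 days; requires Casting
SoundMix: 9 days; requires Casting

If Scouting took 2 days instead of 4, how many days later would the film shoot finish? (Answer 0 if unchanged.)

0

Baseline: Scouting→SetBuild→Rehearsal = 4+1+7 = 12 → 12 days.
Since Scouting is critical, the -2 change carries straight to that chain (now 10 days).
New critical path: Casting→SoundMix = 3+9 = 12 ⇒ 12 days.
Change in finish: 12 − 12 = +0 days.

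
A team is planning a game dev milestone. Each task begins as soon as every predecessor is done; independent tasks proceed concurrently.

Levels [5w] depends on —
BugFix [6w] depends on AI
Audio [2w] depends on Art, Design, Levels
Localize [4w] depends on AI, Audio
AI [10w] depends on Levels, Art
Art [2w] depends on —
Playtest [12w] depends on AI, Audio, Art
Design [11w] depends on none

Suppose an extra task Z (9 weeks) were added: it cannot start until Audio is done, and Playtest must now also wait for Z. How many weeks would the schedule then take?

34

Originally the schedule takes 27 weeks.
With Z inserted, Playtest now waits for max(AI, Audio, Art, Z).
New critical path: Design→Audio→Z→Playtest = 11+2+9+12 = 34 ⇒ 34 weeks.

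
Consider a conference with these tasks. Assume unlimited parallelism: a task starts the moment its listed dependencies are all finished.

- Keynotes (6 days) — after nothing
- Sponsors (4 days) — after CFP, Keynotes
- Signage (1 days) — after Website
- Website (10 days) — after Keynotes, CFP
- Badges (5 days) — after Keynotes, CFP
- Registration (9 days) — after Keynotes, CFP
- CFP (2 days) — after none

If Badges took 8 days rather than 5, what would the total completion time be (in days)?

The binding path is Keynotes→Website→Signage = 6+10+1 = 17; finish at 17 days.
Badges has 6 days of float (longest path through it is 11).
That remains the longest chain; total 17 days.

17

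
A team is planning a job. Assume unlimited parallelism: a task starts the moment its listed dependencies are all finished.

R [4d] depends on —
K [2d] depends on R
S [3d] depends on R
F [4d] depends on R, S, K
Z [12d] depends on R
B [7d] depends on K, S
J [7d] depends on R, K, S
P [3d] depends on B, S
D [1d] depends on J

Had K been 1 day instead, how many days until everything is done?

17

The binding path is R→S→B→P = 4+3+7+3 = 17; finish at 17 days.
The longest path through K is only 16 days, so K has float 1.
That remains the longest chain; total 17 days.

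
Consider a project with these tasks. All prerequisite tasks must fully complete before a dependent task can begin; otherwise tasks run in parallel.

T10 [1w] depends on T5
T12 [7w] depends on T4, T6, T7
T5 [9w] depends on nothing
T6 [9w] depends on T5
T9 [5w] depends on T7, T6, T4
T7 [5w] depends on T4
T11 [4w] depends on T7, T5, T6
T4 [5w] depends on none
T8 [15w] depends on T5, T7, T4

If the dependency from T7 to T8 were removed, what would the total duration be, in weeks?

25

Before: longest chain T4→T7→T8 = 5+5+15 = 25, finish 25.
Without T7→T8, T8's earliest start moves from 10 to 9.
New critical path: T5→T6→T12 = 9+9+7 = 25 ⇒ 25 weeks.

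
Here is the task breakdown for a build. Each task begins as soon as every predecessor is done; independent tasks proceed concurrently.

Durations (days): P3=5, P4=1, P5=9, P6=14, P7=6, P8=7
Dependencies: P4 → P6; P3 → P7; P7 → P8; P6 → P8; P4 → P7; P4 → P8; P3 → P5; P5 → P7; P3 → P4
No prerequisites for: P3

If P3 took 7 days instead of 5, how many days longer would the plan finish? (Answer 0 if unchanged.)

As given, the longest chain is P3→P4→P6→P8 = 5+1+14+7 = 27, so the finish is 27 days.
Since P3 is critical, the +2 change carries straight to that chain (now 29 days).
No other chain overtakes it, so the finish is 29 days.
Change in finish: 29 − 27 = +2 days.

2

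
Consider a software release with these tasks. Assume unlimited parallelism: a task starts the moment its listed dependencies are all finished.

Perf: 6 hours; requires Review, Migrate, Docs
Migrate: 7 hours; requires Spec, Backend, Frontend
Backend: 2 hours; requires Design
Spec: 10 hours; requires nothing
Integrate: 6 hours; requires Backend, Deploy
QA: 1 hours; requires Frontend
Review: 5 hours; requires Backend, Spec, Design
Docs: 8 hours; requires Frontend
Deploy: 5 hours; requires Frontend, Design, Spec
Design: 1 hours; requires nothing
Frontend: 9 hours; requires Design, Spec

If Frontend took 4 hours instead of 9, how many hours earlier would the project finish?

5

Critical path before the change: Spec→Frontend→Docs→Perf = 10+9+8+6 = 33 giving 33 hours.
Since Frontend is critical, the -5 change carries straight to that chain (now 28 hours).
No other chain overtakes it, so the finish is 28 hours.
Change in finish: 28 − 33 = -5 hours.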